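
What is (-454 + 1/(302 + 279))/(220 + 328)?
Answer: -263773/318388 ≈ -0.82846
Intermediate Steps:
(-454 + 1/(302 + 279))/(220 + 328) = (-454 + 1/581)/548 = (-454 + 1/581)*(1/548) = -263773/581*1/548 = -263773/318388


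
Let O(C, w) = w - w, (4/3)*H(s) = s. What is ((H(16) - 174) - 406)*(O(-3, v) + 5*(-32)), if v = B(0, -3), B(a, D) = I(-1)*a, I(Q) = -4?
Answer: 90880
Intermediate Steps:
H(s) = 3*s/4
B(a, D) = -4*a
v = 0 (v = -4*0 = 0)
O(C, w) = 0
((H(16) - 174) - 406)*(O(-3, v) + 5*(-32)) = (((3/4)*16 - 174) - 406)*(0 + 5*(-32)) = ((12 - 174) - 406)*(0 - 160) = (-162 - 406)*(-160) = -568*(-160) = 90880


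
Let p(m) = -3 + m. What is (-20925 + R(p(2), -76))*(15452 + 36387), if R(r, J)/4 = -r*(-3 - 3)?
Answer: -1085975211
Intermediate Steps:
R(r, J) = 24*r (R(r, J) = 4*(-r*(-3 - 3)) = 4*(-r*(-6)) = 4*(-(-6)*r) = 4*(6*r) = 24*r)
(-20925 + R(p(2), -76))*(15452 + 36387) = (-20925 + 24*(-3 + 2))*(15452 + 36387) = (-20925 + 24*(-1))*51839 = (-20925 - 24)*51839 = -20949*51839 = -1085975211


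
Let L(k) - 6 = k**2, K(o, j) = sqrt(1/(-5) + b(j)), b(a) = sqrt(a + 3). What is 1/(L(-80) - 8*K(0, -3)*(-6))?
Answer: 16015/102593242 - 12*I*sqrt(5)/51296621 ≈ 0.0001561 - 5.2309e-7*I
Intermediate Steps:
b(a) = sqrt(3 + a)
K(o, j) = sqrt(-1/5 + sqrt(3 + j)) (K(o, j) = sqrt(1/(-5) + sqrt(3 + j)) = sqrt(-1/5 + sqrt(3 + j)))
L(k) = 6 + k**2
1/(L(-80) - 8*K(0, -3)*(-6)) = 1/((6 + (-80)**2) - 8*sqrt(-5 + 25*sqrt(3 - 3))/5*(-6)) = 1/((6 + 6400) - 8*sqrt(-5 + 25*sqrt(0))/5*(-6)) = 1/(6406 - 8*sqrt(-5 + 25*0)/5*(-6)) = 1/(6406 - 8*sqrt(-5 + 0)/5*(-6)) = 1/(6406 - 8*sqrt(-5)/5*(-6)) = 1/(6406 - 8*I*sqrt(5)/5*(-6)) = 1/(6406 + 48*I*sqrt(5)/5)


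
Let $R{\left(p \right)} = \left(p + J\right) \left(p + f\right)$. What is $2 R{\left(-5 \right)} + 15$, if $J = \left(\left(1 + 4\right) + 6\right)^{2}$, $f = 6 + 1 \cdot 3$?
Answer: $943$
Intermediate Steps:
$f = 9$ ($f = 6 + 3 = 9$)
$J = 121$ ($J = \left(5 + 6\right)^{2} = 11^{2} = 121$)
$R{\left(p \right)} = \left(9 + p\right) \left(121 + p\right)$ ($R{\left(p \right)} = \left(p + 121\right) \left(p + 9\right) = \left(121 + p\right) \left(9 + p\right) = \left(9 + p\right) \left(121 + p\right)$)
$2 R{\left(-5 \right)} + 15 = 2 \left(1089 + \left(-5\right)^{2} + 130 \left(-5\right)\right) + 15 = 2 \left(1089 + 25 - 650\right) + 15 = 2 \cdot 464 + 15 = 928 + 15 = 943$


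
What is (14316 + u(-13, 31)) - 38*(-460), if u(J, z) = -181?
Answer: 31615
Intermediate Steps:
(14316 + u(-13, 31)) - 38*(-460) = (14316 - 181) - 38*(-460) = 14135 + 17480 = 31615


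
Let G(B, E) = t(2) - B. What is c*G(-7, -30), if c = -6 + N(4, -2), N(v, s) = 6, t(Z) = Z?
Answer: 0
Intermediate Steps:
G(B, E) = 2 - B
c = 0 (c = -6 + 6 = 0)
c*G(-7, -30) = 0*(2 - 1*(-7)) = 0*(2 + 7) = 0*9 = 0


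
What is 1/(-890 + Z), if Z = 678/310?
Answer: -155/137611 ≈ -0.0011264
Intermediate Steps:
Z = 339/155 (Z = 678*(1/310) = 339/155 ≈ 2.1871)
1/(-890 + Z) = 1/(-890 + 339/155) = 1/(-137611/155) = -155/137611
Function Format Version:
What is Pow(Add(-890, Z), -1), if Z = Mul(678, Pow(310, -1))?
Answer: Rational(-155, 137611) ≈ -0.0011264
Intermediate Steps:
Z = Rational(339, 155) (Z = Mul(678, Rational(1, 310)) = Rational(339, 155) ≈ 2.1871)
Pow(Add(-890, Z), -1) = Pow(Add(-890, Rational(339, 155)), -1) = Pow(Rational(-137611, 155), -1) = Rational(-155, 137611)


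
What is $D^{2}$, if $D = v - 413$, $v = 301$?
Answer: $12544$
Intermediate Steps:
$D = -112$ ($D = 301 - 413 = -112$)
$D^{2} = \left(-112\right)^{2} = 12544$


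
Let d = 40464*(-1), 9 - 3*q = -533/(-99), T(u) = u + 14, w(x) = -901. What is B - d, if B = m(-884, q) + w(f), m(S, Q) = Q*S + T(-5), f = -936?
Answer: 11436412/297 ≈ 38506.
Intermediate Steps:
T(u) = 14 + u
q = 358/297 (q = 3 - (-533)/(3*(-99)) = 3 - (-533)*(-1)/(3*99) = 3 - ⅓*533/99 = 3 - 533/297 = 358/297 ≈ 1.2054)
m(S, Q) = 9 + Q*S (m(S, Q) = Q*S + (14 - 5) = Q*S + 9 = 9 + Q*S)
B = -581396/297 (B = (9 + (358/297)*(-884)) - 901 = (9 - 316472/297) - 901 = -313799/297 - 901 = -581396/297 ≈ -1957.6)
d = -40464
B - d = -581396/297 - 1*(-40464) = -581396/297 + 40464 = 11436412/297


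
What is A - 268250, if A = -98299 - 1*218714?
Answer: -585263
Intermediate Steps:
A = -317013 (A = -98299 - 218714 = -317013)
A - 268250 = -317013 - 268250 = -585263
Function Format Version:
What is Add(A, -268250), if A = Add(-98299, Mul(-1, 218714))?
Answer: -585263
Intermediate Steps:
A = -317013 (A = Add(-98299, -218714) = -317013)
Add(A, -268250) = Add(-317013, -268250) = -585263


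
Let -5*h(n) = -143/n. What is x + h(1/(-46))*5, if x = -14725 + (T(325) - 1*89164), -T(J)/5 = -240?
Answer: -109267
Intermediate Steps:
T(J) = 1200 (T(J) = -5*(-240) = 1200)
h(n) = 143/(5*n) (h(n) = -(-143)/(5*n) = 143/(5*n))
x = -102689 (x = -14725 + (1200 - 1*89164) = -14725 + (1200 - 89164) = -14725 - 87964 = -102689)
x + h(1/(-46))*5 = -102689 + (143/(5*(1/(-46))))*5 = -102689 + (143/(5*(-1/46)))*5 = -102689 + ((143/5)*(-46))*5 = -102689 - 6578/5*5 = -102689 - 6578 = -109267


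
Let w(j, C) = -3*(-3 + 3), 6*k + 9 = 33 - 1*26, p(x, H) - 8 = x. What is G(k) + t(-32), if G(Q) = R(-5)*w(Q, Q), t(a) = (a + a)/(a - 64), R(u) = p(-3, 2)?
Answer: 2/3 ≈ 0.66667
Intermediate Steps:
p(x, H) = 8 + x
k = -1/3 (k = -3/2 + (33 - 1*26)/6 = -3/2 + (33 - 26)/6 = -3/2 + (1/6)*7 = -3/2 + 7/6 = -1/3 ≈ -0.33333)
R(u) = 5 (R(u) = 8 - 3 = 5)
w(j, C) = 0 (w(j, C) = -3*0 = 0)
t(a) = 2*a/(-64 + a) (t(a) = (2*a)/(-64 + a) = 2*a/(-64 + a))
G(Q) = 0 (G(Q) = 5*0 = 0)
G(k) + t(-32) = 0 + 2*(-32)/(-64 - 32) = 0 + 2*(-32)/(-96) = 0 + 2*(-32)*(-1/96) = 0 + 2/3 = 2/3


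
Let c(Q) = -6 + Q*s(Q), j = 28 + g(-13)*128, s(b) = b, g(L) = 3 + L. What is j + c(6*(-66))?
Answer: 155558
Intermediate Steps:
j = -1252 (j = 28 + (3 - 13)*128 = 28 - 10*128 = 28 - 1280 = -1252)
c(Q) = -6 + Q² (c(Q) = -6 + Q*Q = -6 + Q²)
j + c(6*(-66)) = -1252 + (-6 + (6*(-66))²) = -1252 + (-6 + (-396)²) = -1252 + (-6 + 156816) = -1252 + 156810 = 155558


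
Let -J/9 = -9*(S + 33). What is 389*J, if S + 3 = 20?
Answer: 1575450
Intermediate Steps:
S = 17 (S = -3 + 20 = 17)
J = 4050 (J = -(-81)*(17 + 33) = -(-81)*50 = -9*(-450) = 4050)
389*J = 389*4050 = 1575450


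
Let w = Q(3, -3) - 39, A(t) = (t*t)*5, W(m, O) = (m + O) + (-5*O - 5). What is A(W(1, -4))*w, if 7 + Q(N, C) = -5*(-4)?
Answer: -18720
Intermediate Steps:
W(m, O) = -5 + m - 4*O (W(m, O) = (O + m) + (-5 - 5*O) = -5 + m - 4*O)
Q(N, C) = 13 (Q(N, C) = -7 - 5*(-4) = -7 + 20 = 13)
A(t) = 5*t**2 (A(t) = t**2*5 = 5*t**2)
w = -26 (w = 13 - 39 = -26)
A(W(1, -4))*w = (5*(-5 + 1 - 4*(-4))**2)*(-26) = (5*(-5 + 1 + 16)**2)*(-26) = (5*12**2)*(-26) = (5*144)*(-26) = 720*(-26) = -18720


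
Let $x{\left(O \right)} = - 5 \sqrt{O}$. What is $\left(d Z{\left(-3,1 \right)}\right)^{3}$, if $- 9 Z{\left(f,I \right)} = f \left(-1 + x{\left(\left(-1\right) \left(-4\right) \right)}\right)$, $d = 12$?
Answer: $-85184$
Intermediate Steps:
$Z{\left(f,I \right)} = \frac{11 f}{9}$ ($Z{\left(f,I \right)} = - \frac{f \left(-1 - 5 \sqrt{\left(-1\right) \left(-4\right)}\right)}{9} = - \frac{f \left(-1 - 5 \sqrt{4}\right)}{9} = - \frac{f \left(-1 - 10\right)}{9} = - \frac{f \left(-11\right)}{9} = - \frac{\left(-11\right) f}{9} = \frac{11 f}{9}$)
$\left(d Z{\left(-3,1 \right)}\right)^{3} = \left(12 \cdot \frac{11}{9} \left(-3\right)\right)^{3} = \left(12 \left(- \frac{11}{3}\right)\right)^{3} = \left(-44\right)^{3} = -85184$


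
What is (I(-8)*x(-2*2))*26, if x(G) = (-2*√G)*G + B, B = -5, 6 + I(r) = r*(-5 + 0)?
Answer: -4420 + 14144*I ≈ -4420.0 + 14144.0*I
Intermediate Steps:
I(r) = -6 - 5*r (I(r) = -6 + r*(-5 + 0) = -6 + r*(-5) = -6 - 5*r)
x(G) = -5 - 2*G^(3/2) (x(G) = (-2*√G)*G - 5 = -2*G^(3/2) - 5 = -5 - 2*G^(3/2))
(I(-8)*x(-2*2))*26 = ((-6 - 5*(-8))*(-5 - 2*(-8*I)))*26 = ((-6 + 40)*(-5 - (-16)*I))*26 = (34*(-5 - (-16)*I))*26 = (34*(-5 + 16*I))*26 = (-170 + 544*I)*26 = -4420 + 14144*I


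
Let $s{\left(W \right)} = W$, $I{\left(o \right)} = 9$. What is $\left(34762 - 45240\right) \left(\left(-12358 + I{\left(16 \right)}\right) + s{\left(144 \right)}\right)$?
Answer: $127883990$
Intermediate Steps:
$\left(34762 - 45240\right) \left(\left(-12358 + I{\left(16 \right)}\right) + s{\left(144 \right)}\right) = \left(34762 - 45240\right) \left(\left(-12358 + 9\right) + 144\right) = - 10478 \left(-12349 + 144\right) = \left(-10478\right) \left(-12205\right) = 127883990$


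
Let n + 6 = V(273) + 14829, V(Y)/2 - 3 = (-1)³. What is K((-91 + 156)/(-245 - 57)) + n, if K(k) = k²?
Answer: 1352285933/91204 ≈ 14827.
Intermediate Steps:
V(Y) = 4 (V(Y) = 6 + 2*(-1)³ = 6 + 2*(-1) = 6 - 2 = 4)
n = 14827 (n = -6 + (4 + 14829) = -6 + 14833 = 14827)
K((-91 + 156)/(-245 - 57)) + n = ((-91 + 156)/(-245 - 57))² + 14827 = (65/(-302))² + 14827 = (65*(-1/302))² + 14827 = (-65/302)² + 14827 = 4225/91204 + 14827 = 1352285933/91204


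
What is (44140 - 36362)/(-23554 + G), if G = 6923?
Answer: -7778/16631 ≈ -0.46768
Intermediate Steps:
(44140 - 36362)/(-23554 + G) = (44140 - 36362)/(-23554 + 6923) = 7778/(-16631) = 7778*(-1/16631) = -7778/16631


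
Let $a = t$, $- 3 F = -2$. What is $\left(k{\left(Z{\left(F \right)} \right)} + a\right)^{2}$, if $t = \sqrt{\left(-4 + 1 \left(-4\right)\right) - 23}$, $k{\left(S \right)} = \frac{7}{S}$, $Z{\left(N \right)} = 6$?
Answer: $- \frac{1067}{36} + \frac{7 i \sqrt{31}}{3} \approx -29.639 + 12.991 i$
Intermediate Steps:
$F = \frac{2}{3}$ ($F = \left(- \frac{1}{3}\right) \left(-2\right) = \frac{2}{3} \approx 0.66667$)
$t = i \sqrt{31}$ ($t = \sqrt{\left(-4 - 4\right) - 23} = \sqrt{-8 - 23} = \sqrt{-31} = i \sqrt{31} \approx 5.5678 i$)
$a = i \sqrt{31} \approx 5.5678 i$
$\left(k{\left(Z{\left(F \right)} \right)} + a\right)^{2} = \left(\frac{7}{6} + i \sqrt{31}\right)^{2}$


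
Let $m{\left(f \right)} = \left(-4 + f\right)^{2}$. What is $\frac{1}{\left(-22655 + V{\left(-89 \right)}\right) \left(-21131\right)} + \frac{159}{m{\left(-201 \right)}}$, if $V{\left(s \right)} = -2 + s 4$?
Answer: $\frac{77319786802}{20436240718575} \approx 0.0037835$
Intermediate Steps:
$V{\left(s \right)} = -2 + 4 s$
$\frac{1}{\left(-22655 + V{\left(-89 \right)}\right) \left(-21131\right)} + \frac{159}{m{\left(-201 \right)}} = \frac{1}{\left(-22655 + \left(-2 + 4 \left(-89\right)\right)\right) \left(-21131\right)} + \frac{159}{\left(-4 - 201\right)^{2}} = \frac{1}{-22655 - 358} \left(- \frac{1}{21131}\right) + \frac{159}{\left(-205\right)^{2}} = \frac{1}{-22655 - 358} \left(- \frac{1}{21131}\right) + \frac{159}{42025} = \frac{1}{-23013} \left(- \frac{1}{21131}\right) + 159 \cdot \frac{1}{42025} = \left(- \frac{1}{23013}\right) \left(- \frac{1}{21131}\right) + \frac{159}{42025} = \frac{1}{486287703} + \frac{159}{42025} = \frac{77319786802}{20436240718575}$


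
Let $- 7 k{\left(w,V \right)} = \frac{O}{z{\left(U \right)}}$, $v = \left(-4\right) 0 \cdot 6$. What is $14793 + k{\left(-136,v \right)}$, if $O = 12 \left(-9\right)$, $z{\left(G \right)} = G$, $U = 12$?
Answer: $\frac{103560}{7} \approx 14794.0$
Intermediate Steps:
$O = -108$
$v = 0$ ($v = 0 \cdot 6 = 0$)
$k{\left(w,V \right)} = \frac{9}{7}$ ($k{\left(w,V \right)} = - \frac{\left(-108\right) \frac{1}{12}}{7} = \left(- \frac{1}{7}\right) \left(-9\right) = \frac{9}{7}$)
$14793 + k{\left(-136,v \right)} = 14793 + \frac{9}{7} = \frac{103560}{7}$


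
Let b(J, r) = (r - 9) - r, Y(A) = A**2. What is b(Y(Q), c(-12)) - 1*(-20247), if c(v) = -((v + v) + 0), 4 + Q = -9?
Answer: 20238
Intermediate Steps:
Q = -13 (Q = -4 - 9 = -13)
c(v) = -2*v (c(v) = -(2*v + 0) = -2*v)
b(J, r) = -9 (b(J, r) = (-9 + r) - r = -9)
b(Y(Q), c(-12)) - 1*(-20247) = -9 - 1*(-20247) = -9 + 20247 = 20238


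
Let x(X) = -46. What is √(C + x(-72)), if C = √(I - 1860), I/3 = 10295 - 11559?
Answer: √(-46 + 6*I*√157) ≈ 4.59 + 8.1895*I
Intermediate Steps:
I = -3792 (I = 3*(10295 - 11559) = 3*(-1264) = -3792)
C = 6*I*√157 (C = √(-3792 - 1860) = √(-5652) = 6*I*√157 ≈ 75.18*I)
√(C + x(-72)) = √(6*I*√157 - 46) = √(-46 + 6*I*√157)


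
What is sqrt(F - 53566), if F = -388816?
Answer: I*sqrt(442382) ≈ 665.12*I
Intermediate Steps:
sqrt(F - 53566) = sqrt(-388816 - 53566) = sqrt(-442382) = I*sqrt(442382)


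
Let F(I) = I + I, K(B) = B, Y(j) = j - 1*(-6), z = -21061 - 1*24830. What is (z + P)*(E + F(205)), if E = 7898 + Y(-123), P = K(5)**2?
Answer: -375688406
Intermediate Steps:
z = -45891 (z = -21061 - 24830 = -45891)
Y(j) = 6 + j (Y(j) = j + 6 = 6 + j)
F(I) = 2*I
P = 25 (P = 5**2 = 25)
E = 7781 (E = 7898 + (6 - 123) = 7898 - 117 = 7781)
(z + P)*(E + F(205)) = (-45891 + 25)*(7781 + 2*205) = -45866*(7781 + 410) = -45866*8191 = -375688406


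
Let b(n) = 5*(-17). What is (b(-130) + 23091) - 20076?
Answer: 2930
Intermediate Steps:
b(n) = -85
(b(-130) + 23091) - 20076 = (-85 + 23091) - 20076 = 23006 - 20076 = 2930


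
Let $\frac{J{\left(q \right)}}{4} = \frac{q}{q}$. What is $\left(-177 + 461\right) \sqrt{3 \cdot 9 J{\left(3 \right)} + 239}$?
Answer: $284 \sqrt{347} \approx 5290.3$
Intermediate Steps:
$J{\left(q \right)} = 4$ ($J{\left(q \right)} = 4 \frac{q}{q} = 4 \cdot 1 = 4$)
$\left(-177 + 461\right) \sqrt{3 \cdot 9 J{\left(3 \right)} + 239} = \left(-177 + 461\right) \sqrt{3 \cdot 9 \cdot 4 + 239} = 284 \sqrt{27 \cdot 4 + 239} = 284 \sqrt{108 + 239} = 284 \sqrt{347}$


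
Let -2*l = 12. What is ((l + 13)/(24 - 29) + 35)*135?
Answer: 4536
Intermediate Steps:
l = -6 (l = -½*12 = -6)
((l + 13)/(24 - 29) + 35)*135 = ((-6 + 13)/(24 - 29) + 35)*135 = (7/(-5) + 35)*135 = (7*(-⅕) + 35)*135 = (-7/5 + 35)*135 = (168/5)*135 = 4536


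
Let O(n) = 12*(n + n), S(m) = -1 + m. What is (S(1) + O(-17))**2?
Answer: 166464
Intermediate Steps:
O(n) = 24*n (O(n) = 12*(2*n) = 24*n)
(S(1) + O(-17))**2 = ((-1 + 1) + 24*(-17))**2 = (0 - 408)**2 = (-408)**2 = 166464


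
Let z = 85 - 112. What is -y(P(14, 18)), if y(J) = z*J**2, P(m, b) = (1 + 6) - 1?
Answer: 972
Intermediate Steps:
z = -27
P(m, b) = 6 (P(m, b) = 7 - 1 = 6)
y(J) = -27*J**2
-y(P(14, 18)) = -(-27)*6**2 = -(-27)*36 = -1*(-972) = 972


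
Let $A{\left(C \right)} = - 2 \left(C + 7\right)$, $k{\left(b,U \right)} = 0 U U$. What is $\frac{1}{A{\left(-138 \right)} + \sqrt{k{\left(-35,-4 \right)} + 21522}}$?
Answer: $\frac{131}{23561} - \frac{\sqrt{21522}}{47122} \approx 0.0024468$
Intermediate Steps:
$k{\left(b,U \right)} = 0$ ($k{\left(b,U \right)} = 0 U = 0$)
$A{\left(C \right)} = -14 - 2 C$ ($A{\left(C \right)} = - 2 \left(7 + C\right) = -14 - 2 C$)
$\frac{1}{A{\left(-138 \right)} + \sqrt{k{\left(-35,-4 \right)} + 21522}} = \frac{1}{\left(-14 - -276\right) + \sqrt{0 + 21522}} = \frac{1}{\left(-14 + 276\right) + \sqrt{21522}} = \frac{1}{262 + \sqrt{21522}}$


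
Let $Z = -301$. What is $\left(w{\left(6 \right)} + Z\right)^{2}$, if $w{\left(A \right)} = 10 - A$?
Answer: $88209$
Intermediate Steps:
$\left(w{\left(6 \right)} + Z\right)^{2} = \left(\left(10 - 6\right) - 301\right)^{2} = \left(4 - 301\right)^{2} = \left(-297\right)^{2} = 88209$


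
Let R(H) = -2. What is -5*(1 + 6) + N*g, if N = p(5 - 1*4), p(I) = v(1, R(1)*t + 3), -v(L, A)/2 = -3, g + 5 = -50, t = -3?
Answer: -365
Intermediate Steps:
g = -55 (g = -5 - 50 = -55)
v(L, A) = 6 (v(L, A) = -2*(-3) = 6)
p(I) = 6
N = 6
-5*(1 + 6) + N*g = -5*(1 + 6) + 6*(-55) = -5*7 - 330 = -35 - 330 = -365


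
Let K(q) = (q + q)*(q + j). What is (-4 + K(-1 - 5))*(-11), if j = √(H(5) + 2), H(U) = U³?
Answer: -748 + 132*√127 ≈ 739.56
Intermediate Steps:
j = √127 (j = √(5³ + 2) = √(125 + 2) = √127 ≈ 11.269)
K(q) = 2*q*(q + √127) (K(q) = (q + q)*(q + √127) = (2*q)*(q + √127) = 2*q*(q + √127))
(-4 + K(-1 - 5))*(-11) = (-4 + 2*(-1 - 5)*((-1 - 5) + √127))*(-11) = (-4 + 2*(-6)*(-6 + √127))*(-11) = (-4 + (72 - 12*√127))*(-11) = (68 - 12*√127)*(-11) = -748 + 132*√127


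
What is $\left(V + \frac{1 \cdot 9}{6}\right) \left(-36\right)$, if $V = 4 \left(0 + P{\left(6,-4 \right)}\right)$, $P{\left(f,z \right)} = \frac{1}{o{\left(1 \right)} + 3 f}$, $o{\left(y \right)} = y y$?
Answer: $- \frac{1170}{19} \approx -61.579$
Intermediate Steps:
$o{\left(y \right)} = y^{2}$
$P{\left(f,z \right)} = \frac{1}{1 + 3 f}$ ($P{\left(f,z \right)} = \frac{1}{1^{2} + 3 f} = \frac{1}{1 + 3 f}$)
$V = \frac{4}{19}$ ($V = 4 \left(0 + \frac{1}{1 + 3 \cdot 6}\right) = 4 \left(0 + \frac{1}{1 + 18}\right) = 4 \left(0 + \frac{1}{19}\right) = 4 \cdot \frac{1}{19} = \frac{4}{19} \approx 0.21053$)
$\left(V + \frac{1 \cdot 9}{6}\right) \left(-36\right) = \left(\frac{4}{19} + \frac{1 \cdot 9}{6}\right) \left(-36\right) = \left(\frac{4}{19} + 9 \cdot \frac{1}{6}\right) \left(-36\right) = \left(\frac{4}{19} + \frac{3}{2}\right) \left(-36\right) = \frac{65}{38} \left(-36\right) = - \frac{1170}{19}$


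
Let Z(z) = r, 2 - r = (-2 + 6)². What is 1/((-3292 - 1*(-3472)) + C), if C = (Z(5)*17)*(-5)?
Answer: 1/1370 ≈ 0.00072993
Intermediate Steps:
r = -14 (r = 2 - (-2 + 6)² = 2 - 1*4² = 2 - 1*16 = 2 - 16 = -14)
Z(z) = -14
C = 1190 (C = -14*17*(-5) = -238*(-5) = 1190)
1/((-3292 - 1*(-3472)) + C) = 1/((-3292 - 1*(-3472)) + 1190) = 1/((-3292 + 3472) + 1190) = 1/(180 + 1190) = 1/1370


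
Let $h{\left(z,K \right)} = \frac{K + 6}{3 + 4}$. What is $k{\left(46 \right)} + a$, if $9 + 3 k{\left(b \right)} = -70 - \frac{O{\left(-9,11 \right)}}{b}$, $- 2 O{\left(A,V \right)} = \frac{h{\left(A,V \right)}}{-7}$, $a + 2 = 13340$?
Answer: $\frac{180026963}{13524} \approx 13312.0$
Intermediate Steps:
$h{\left(z,K \right)} = \frac{6}{7} + \frac{K}{7}$ ($h{\left(z,K \right)} = \frac{6 + K}{7} = \left(6 + K\right) \frac{1}{7} = \frac{6}{7} + \frac{K}{7}$)
$a = 13338$ ($a = -2 + 13340 = 13338$)
$O{\left(A,V \right)} = \frac{3}{49} + \frac{V}{98}$ ($O{\left(A,V \right)} = - \frac{\left(\frac{6}{7} + \frac{V}{7}\right) \frac{1}{-7}}{2} = - \frac{\left(\frac{6}{7} + \frac{V}{7}\right) \left(- \frac{1}{7}\right)}{2} = - \frac{- \frac{6}{49} - \frac{V}{49}}{2} = \frac{3}{49} + \frac{V}{98}$)
$k{\left(b \right)} = - \frac{79}{3} - \frac{17}{294 b}$ ($k{\left(b \right)} = -3 + \frac{-70 - \frac{\frac{3}{49} + \frac{1}{98} \cdot 11}{b}}{3} = -3 + \frac{-70 - \frac{\frac{3}{49} + \frac{11}{98}}{b}}{3} = -3 + \frac{-70 - \frac{17}{98 b}}{3} = -3 - \left(\frac{70}{3} + \frac{17}{294 b}\right) = - \frac{79}{3} - \frac{17}{294 b}$)
$k{\left(46 \right)} + a = \frac{-17 - 356132}{294 \cdot 46} + 13338 = \frac{1}{294} \cdot \frac{1}{46} \left(-17 - 356132\right) + 13338 = \frac{1}{294} \cdot \frac{1}{46} \left(-356149\right) + 13338 = - \frac{356149}{13524} + 13338 = \frac{180026963}{13524}$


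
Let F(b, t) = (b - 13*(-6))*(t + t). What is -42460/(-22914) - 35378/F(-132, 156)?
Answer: 42389377/10723752 ≈ 3.9529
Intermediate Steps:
F(b, t) = 2*t*(78 + b) (F(b, t) = (b + 78)*(2*t) = (78 + b)*(2*t) = 2*t*(78 + b))
-42460/(-22914) - 35378/F(-132, 156) = -42460/(-22914) - 35378*1/(312*(78 - 132)) = -42460*(-1/22914) - 35378/(2*156*(-54)) = 21230/11457 - 35378/(-16848) = 21230/11457 - 35378*(-1/16848) = 21230/11457 + 17689/8424 = 42389377/10723752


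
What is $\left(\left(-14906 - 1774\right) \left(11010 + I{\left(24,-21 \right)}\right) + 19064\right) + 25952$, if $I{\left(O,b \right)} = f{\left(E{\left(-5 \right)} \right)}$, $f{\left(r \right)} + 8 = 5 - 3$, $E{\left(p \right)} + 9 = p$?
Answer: $-183501704$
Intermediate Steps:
$E{\left(p \right)} = -9 + p$
$f{\left(r \right)} = -6$ ($f{\left(r \right)} = -8 + \left(5 - 3\right) = -8 + 2 = -6$)
$I{\left(O,b \right)} = -6$
$\left(\left(-14906 - 1774\right) \left(11010 + I{\left(24,-21 \right)}\right) + 19064\right) + 25952 = \left(\left(-14906 - 1774\right) \left(11010 - 6\right) + 19064\right) + 25952 = \left(\left(-16680\right) 11004 + 19064\right) + 25952 = \left(-183546720 + 19064\right) + 25952 = -183527656 + 25952 = -183501704$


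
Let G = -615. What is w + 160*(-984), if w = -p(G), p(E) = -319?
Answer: -157121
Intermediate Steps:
w = 319 (w = -1*(-319) = 319)
w + 160*(-984) = 319 + 160*(-984) = 319 - 157440 = -157121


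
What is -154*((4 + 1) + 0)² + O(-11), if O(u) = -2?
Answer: -3852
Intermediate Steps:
-154*((4 + 1) + 0)² + O(-11) = -154*((4 + 1) + 0)² - 2 = -154*(5 + 0)² - 2 = -154*5² - 2 = -154*25 - 2 = -3850 - 2 = -3852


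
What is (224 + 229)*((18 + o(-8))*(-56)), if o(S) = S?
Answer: -253680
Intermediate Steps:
(224 + 229)*((18 + o(-8))*(-56)) = (224 + 229)*((18 - 8)*(-56)) = 453*(10*(-56)) = 453*(-560) = -253680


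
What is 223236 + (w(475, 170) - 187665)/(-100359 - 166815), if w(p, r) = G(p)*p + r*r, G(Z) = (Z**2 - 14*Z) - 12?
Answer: 3307722578/14843 ≈ 2.2285e+5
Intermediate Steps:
G(Z) = -12 + Z**2 - 14*Z
w(p, r) = r**2 + p*(-12 + p**2 - 14*p) (w(p, r) = (-12 + p**2 - 14*p)*p + r*r = p*(-12 + p**2 - 14*p) + r**2 = r**2 + p*(-12 + p**2 - 14*p))
223236 + (w(475, 170) - 187665)/(-100359 - 166815) = 223236 + ((170**2 - 1*475*(12 - 1*475**2 + 14*475)) - 187665)/(-100359 - 166815) = 223236 + ((28900 - 1*475*(12 - 1*225625 + 6650)) - 187665)/(-267174) = 223236 + ((28900 - 1*475*(12 - 225625 + 6650)) - 187665)*(-1/267174) = 223236 + ((28900 - 1*475*(-218963)) - 187665)*(-1/267174) = 223236 + ((28900 + 104007425) - 187665)*(-1/267174) = 223236 + (104036325 - 187665)*(-1/267174) = 223236 + 103848660*(-1/267174) = 223236 - 5769370/14843 = 3307722578/14843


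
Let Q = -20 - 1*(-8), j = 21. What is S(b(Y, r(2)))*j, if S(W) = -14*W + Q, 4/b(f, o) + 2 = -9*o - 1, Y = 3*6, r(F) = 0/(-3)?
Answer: 140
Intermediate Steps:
r(F) = 0 (r(F) = 0*(-⅓) = 0)
Y = 18
b(f, o) = 4/(-3 - 9*o) (b(f, o) = 4/(-2 + (-9*o - 1)) = 4/(-2 + (-1 - 9*o)) = 4/(-3 - 9*o))
Q = -12 (Q = -20 + 8 = -12)
S(W) = -12 - 14*W (S(W) = -14*W - 12 = -12 - 14*W)
S(b(Y, r(2)))*j = (-12 - (-56)/(3 + 9*0))*21 = (-12 - (-56)/(3 + 0))*21 = (-12 - (-56)/3)*21 = (-12 - 14*(-4/3))*21 = (-12 + 56/3)*21 = (20/3)*21 = 140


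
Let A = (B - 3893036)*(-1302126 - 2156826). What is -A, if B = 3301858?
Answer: -2044856325456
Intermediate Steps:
A = 2044856325456 (A = (3301858 - 3893036)*(-1302126 - 2156826) = -591178*(-3458952) = 2044856325456)
-A = -1*2044856325456 = -2044856325456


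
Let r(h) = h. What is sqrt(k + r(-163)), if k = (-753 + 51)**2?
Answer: sqrt(492641) ≈ 701.88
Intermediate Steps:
k = 492804 (k = (-702)**2 = 492804)
sqrt(k + r(-163)) = sqrt(492804 - 163) = sqrt(492641)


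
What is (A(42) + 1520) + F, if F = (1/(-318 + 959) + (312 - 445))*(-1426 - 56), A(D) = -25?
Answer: 127301759/641 ≈ 1.9860e+5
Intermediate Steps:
F = 126343464/641 (F = (1/641 - 133)*(-1482) = -85252/641*(-1482) = 126343464/641 ≈ 1.9710e+5)
(A(42) + 1520) + F = (-25 + 1520) + 126343464/641 = 1495 + 126343464/641 = 127301759/641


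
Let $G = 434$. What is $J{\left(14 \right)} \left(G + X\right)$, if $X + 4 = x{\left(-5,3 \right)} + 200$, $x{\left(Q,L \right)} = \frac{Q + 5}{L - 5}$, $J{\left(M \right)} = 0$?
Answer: $0$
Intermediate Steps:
$x{\left(Q,L \right)} = \frac{5 + Q}{-5 + L}$
$X = 196$ ($X = -4 + \left(\frac{5 - 5}{-5 + 3} + 200\right) = -4 + \left(\frac{1}{-2} \cdot 0 + 200\right) = -4 + \left(\left(- \frac{1}{2}\right) 0 + 200\right) = -4 + \left(0 + 200\right) = -4 + 200 = 196$)
$J{\left(14 \right)} \left(G + X\right) = 0 \left(434 + 196\right) = 0 \cdot 630 = 0$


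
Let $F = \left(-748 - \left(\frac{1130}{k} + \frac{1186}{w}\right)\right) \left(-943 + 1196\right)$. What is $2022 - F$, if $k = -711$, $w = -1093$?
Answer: $\frac{148111388710}{777123} \approx 1.9059 \cdot 10^{5}$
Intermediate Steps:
$F = - \frac{146540046004}{777123}$ ($F = \left(-748 - \left(- \frac{1186}{1093} - \frac{1130}{711}\right)\right) \left(-943 + 1196\right) = \left(-748 - - \frac{2078336}{777123}\right) 253 = \left(-748 + \left(\frac{1130}{711} + \frac{1186}{1093}\right)\right) 253 = \left(-748 + \frac{2078336}{777123}\right) 253 = \left(- \frac{579209668}{777123}\right) 253 = - \frac{146540046004}{777123} \approx -1.8857 \cdot 10^{5}$)
$2022 - F = 2022 - - \frac{146540046004}{777123} = 2022 + \frac{146540046004}{777123} = \frac{148111388710}{777123}$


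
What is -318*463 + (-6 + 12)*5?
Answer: -147204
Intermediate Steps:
-318*463 + (-6 + 12)*5 = -147234 + 6*5 = -147234 + 30 = -147204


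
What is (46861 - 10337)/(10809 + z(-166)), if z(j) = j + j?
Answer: 36524/10477 ≈ 3.4861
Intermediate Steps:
z(j) = 2*j
(46861 - 10337)/(10809 + z(-166)) = (46861 - 10337)/(10809 + 2*(-166)) = 36524/(10809 - 332) = 36524/10477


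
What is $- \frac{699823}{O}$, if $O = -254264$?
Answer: $\frac{699823}{254264} \approx 2.7523$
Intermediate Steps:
$- \frac{699823}{O} = - \frac{699823}{-254264} = \left(-699823\right) \left(- \frac{1}{254264}\right) = \frac{699823}{254264}$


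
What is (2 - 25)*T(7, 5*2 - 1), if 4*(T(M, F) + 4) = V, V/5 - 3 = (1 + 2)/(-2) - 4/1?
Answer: 1311/8 ≈ 163.88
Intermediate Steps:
V = -25/2 (V = 15 + 5*((1 + 2)/(-2) - 4/1) = 15 + 5*(3*(-½) - 4*1) = 15 + 5*(-3/2 - 4) = 15 + 5*(-11/2) = 15 - 55/2 = -25/2 ≈ -12.500)
T(M, F) = -57/8 (T(M, F) = -4 + (¼)*(-25/2) = -4 - 25/8 = -57/8)
(2 - 25)*T(7, 5*2 - 1) = (2 - 25)*(-57/8) = -23*(-57/8) = 1311/8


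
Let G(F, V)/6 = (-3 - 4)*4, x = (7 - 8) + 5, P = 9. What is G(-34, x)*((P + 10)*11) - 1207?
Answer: -36319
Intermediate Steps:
x = 4 (x = -1 + 5 = 4)
G(F, V) = -168 (G(F, V) = 6*((-3 - 4)*4) = 6*(-7*4) = 6*(-28) = -168)
G(-34, x)*((P + 10)*11) - 1207 = -168*(9 + 10)*11 - 1207 = -3192*11 - 1207 = -168*209 - 1207 = -35112 - 1207 = -36319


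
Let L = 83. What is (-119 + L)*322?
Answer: -11592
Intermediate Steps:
(-119 + L)*322 = (-119 + 83)*322 = -36*322 = -11592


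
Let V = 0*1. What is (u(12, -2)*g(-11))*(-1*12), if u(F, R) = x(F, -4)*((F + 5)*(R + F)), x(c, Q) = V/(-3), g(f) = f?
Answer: 0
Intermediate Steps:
V = 0
x(c, Q) = 0 (x(c, Q) = 0/(-3) = 0*(-⅓) = 0)
u(F, R) = 0 (u(F, R) = 0*((F + 5)*(R + F)) = 0*((5 + F)*(F + R)) = 0)
(u(12, -2)*g(-11))*(-1*12) = (0*(-11))*(-1*12) = 0*(-12) = 0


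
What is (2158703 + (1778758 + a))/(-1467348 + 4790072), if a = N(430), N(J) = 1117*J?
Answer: 4417771/3322724 ≈ 1.3296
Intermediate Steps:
a = 480310 (a = 1117*430 = 480310)
(2158703 + (1778758 + a))/(-1467348 + 4790072) = (2158703 + (1778758 + 480310))/(-1467348 + 4790072) = (2158703 + 2259068)/3322724 = 4417771*(1/3322724) = 4417771/3322724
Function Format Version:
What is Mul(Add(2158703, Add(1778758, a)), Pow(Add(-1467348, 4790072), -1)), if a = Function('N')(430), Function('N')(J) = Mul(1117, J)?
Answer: Rational(4417771, 3322724) ≈ 1.3296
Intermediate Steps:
a = 480310 (a = Mul(1117, 430) = 480310)
Mul(Add(2158703, Add(1778758, a)), Pow(Add(-1467348, 4790072), -1)) = Mul(Add(2158703, Add(1778758, 480310)), Pow(Add(-1467348, 4790072), -1)) = Mul(Add(2158703, 2259068), Pow(3322724, -1)) = Mul(4417771, Rational(1, 3322724)) = Rational(4417771, 3322724)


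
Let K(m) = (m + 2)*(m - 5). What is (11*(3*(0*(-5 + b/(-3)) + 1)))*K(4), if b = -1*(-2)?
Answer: -198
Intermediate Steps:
b = 2
K(m) = (-5 + m)*(2 + m) (K(m) = (2 + m)*(-5 + m) = (-5 + m)*(2 + m))
(11*(3*(0*(-5 + b/(-3)) + 1)))*K(4) = (11*(3*(0*(-5 + 2/(-3)) + 1)))*(-10 + 4² - 3*4) = (11*(3*(0*(-5 + 2*(-⅓)) + 1)))*(-10 + 16 - 12) = (11*(3*(0*(-5 - ⅔) + 1)))*(-6) = (11*(3*(0*(-17/3) + 1)))*(-6) = (11*(3*(0 + 1)))*(-6) = (11*(3*1))*(-6) = (11*3)*(-6) = 33*(-6) = -198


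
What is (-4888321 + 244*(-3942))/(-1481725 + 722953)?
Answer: 5850169/758772 ≈ 7.7100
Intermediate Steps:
(-4888321 + 244*(-3942))/(-1481725 + 722953) = (-4888321 - 961848)/(-758772) = -5850169*(-1/758772) = 5850169/758772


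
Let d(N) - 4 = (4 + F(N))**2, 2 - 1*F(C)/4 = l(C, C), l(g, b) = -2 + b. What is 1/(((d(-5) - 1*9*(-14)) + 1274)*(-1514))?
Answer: -1/4548056 ≈ -2.1987e-7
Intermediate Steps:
F(C) = 16 - 4*C (F(C) = 8 - 4*(-2 + C) = 8 + (8 - 4*C) = 16 - 4*C)
d(N) = 4 + (20 - 4*N)**2 (d(N) = 4 + (4 + (16 - 4*N))**2 = 4 + (20 - 4*N)**2)
1/(((d(-5) - 1*9*(-14)) + 1274)*(-1514)) = 1/((((4 + 16*(-5 - 5)**2) - 1*9*(-14)) + 1274)*(-1514)) = 1/((((4 + 16*(-10)**2) - 9*(-14)) + 1274)*(-1514)) = 1/((((4 + 16*100) + 126) + 1274)*(-1514)) = 1/((((4 + 1600) + 126) + 1274)*(-1514)) = 1/(((1604 + 126) + 1274)*(-1514)) = 1/((1730 + 1274)*(-1514)) = 1/(3004*(-1514)) = 1/(-4548056) = -1/4548056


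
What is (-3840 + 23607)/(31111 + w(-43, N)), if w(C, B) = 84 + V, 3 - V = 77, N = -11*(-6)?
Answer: 19767/31121 ≈ 0.63517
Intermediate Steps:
N = 66
V = -74 (V = 3 - 1*77 = 3 - 77 = -74)
w(C, B) = 10 (w(C, B) = 84 - 74 = 10)
(-3840 + 23607)/(31111 + w(-43, N)) = (-3840 + 23607)/(31111 + 10) = 19767/31121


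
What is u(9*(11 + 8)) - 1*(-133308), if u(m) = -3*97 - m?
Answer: 132846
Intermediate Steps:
u(m) = -291 - m
u(9*(11 + 8)) - 1*(-133308) = (-291 - 9*(11 + 8)) - 1*(-133308) = (-291 - 9*19) + 133308 = (-291 - 1*171) + 133308 = (-291 - 171) + 133308 = -462 + 133308 = 132846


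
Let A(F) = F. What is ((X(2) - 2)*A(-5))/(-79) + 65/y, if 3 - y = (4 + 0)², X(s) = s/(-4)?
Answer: -815/158 ≈ -5.1582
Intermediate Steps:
X(s) = -s/4 (X(s) = s*(-¼) = -s/4)
y = -13 (y = 3 - (4 + 0)² = 3 - 1*4² = 3 - 1*16 = 3 - 16 = -13)
((X(2) - 2)*A(-5))/(-79) + 65/y = ((-¼*2 - 2)*(-5))/(-79) + 65/(-13) = ((-½ - 2)*(-5))*(-1/79) + 65*(-1/13) = -5/2*(-5)*(-1/79) - 5 = (25/2)*(-1/79) - 5 = -25/158 - 5 = -815/158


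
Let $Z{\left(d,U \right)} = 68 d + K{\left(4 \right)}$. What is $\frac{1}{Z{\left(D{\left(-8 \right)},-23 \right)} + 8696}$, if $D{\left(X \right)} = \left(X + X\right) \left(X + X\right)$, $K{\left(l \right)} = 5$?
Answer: $\frac{1}{26109} \approx 3.8301 \cdot 10^{-5}$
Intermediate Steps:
$D{\left(X \right)} = 4 X^{2}$ ($D{\left(X \right)} = 2 X 2 X = 4 X^{2}$)
$Z{\left(d,U \right)} = 5 + 68 d$ ($Z{\left(d,U \right)} = 68 d + 5 = 5 + 68 d$)
$\frac{1}{Z{\left(D{\left(-8 \right)},-23 \right)} + 8696} = \frac{1}{\left(5 + 68 \cdot 4 \left(-8\right)^{2}\right) + 8696} = \frac{1}{\left(5 + 68 \cdot 4 \cdot 64\right) + 8696} = \frac{1}{\left(5 + 68 \cdot 256\right) + 8696} = \frac{1}{\left(5 + 17408\right) + 8696} = \frac{1}{17413 + 8696} = \frac{1}{26109}$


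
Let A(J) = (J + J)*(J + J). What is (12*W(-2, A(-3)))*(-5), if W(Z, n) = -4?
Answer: 240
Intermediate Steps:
A(J) = 4*J² (A(J) = (2*J)*(2*J) = 4*J²)
(12*W(-2, A(-3)))*(-5) = (12*(-4))*(-5) = -48*(-5) = 240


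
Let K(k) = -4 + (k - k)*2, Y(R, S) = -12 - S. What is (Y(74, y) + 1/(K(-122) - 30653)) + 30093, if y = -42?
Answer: 923480810/30657 ≈ 30123.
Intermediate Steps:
K(k) = -4 (K(k) = -4 + 0*2 = -4 + 0 = -4)
(Y(74, y) + 1/(K(-122) - 30653)) + 30093 = ((-12 - 1*(-42)) + 1/(-4 - 30653)) + 30093 = ((-12 + 42) + 1/(-30657)) + 30093 = (30 - 1/30657) + 30093 = 919709/30657 + 30093 = 923480810/30657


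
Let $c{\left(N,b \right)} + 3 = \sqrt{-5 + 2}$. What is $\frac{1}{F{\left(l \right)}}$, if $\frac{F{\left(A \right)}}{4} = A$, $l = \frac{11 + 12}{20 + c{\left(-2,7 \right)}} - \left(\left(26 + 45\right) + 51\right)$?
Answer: $\frac{- \sqrt{3} + 17 i}{4 \left(- 2051 i + 122 \sqrt{3}\right)} \approx -0.0020719 + 2.3427 \cdot 10^{-6} i$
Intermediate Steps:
$c{\left(N,b \right)} = -3 + i \sqrt{3}$ ($c{\left(N,b \right)} = -3 + \sqrt{-5 + 2} = -3 + \sqrt{-3} = -3 + i \sqrt{3}$)
$l = -122 + \frac{23}{17 + i \sqrt{3}}$ ($l = \frac{11 + 12}{20 - \left(3 - i \sqrt{3}\right)} - \left(\left(26 + 45\right) + 51\right) = \frac{23}{17 + i \sqrt{3}} - \left(71 + 51\right) = \frac{23}{17 + i \sqrt{3}} - 122 = -122 + \frac{23}{17 + i \sqrt{3}} \approx -120.66 - 0.13643 i$)
$F{\left(A \right)} = 4 A$
$\frac{1}{F{\left(l \right)}} = \frac{1}{4 \frac{- 122 \sqrt{3} + 2051 i}{\sqrt{3} - 17 i}} = \frac{1}{4 \frac{1}{\sqrt{3} - 17 i} \left(- 122 \sqrt{3} + 2051 i\right)} = \frac{\sqrt{3} - 17 i}{4 \left(- 122 \sqrt{3} + 2051 i\right)}$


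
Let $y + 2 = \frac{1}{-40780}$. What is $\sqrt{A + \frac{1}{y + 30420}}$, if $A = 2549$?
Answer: $\frac{\sqrt{3922162602170231959449}}{1240446039} \approx 50.488$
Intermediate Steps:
$y = - \frac{81561}{40780}$ ($y = -2 + \frac{1}{-40780} = -2 - \frac{1}{40780} = - \frac{81561}{40780} \approx -2.0$)
$\sqrt{A + \frac{1}{y + 30420}} = \sqrt{2549 + \frac{1}{- \frac{81561}{40780} + 30420}} = \sqrt{2549 + \frac{1}{\frac{1240446039}{40780}}} = \sqrt{2549 + \frac{40780}{1240446039}} = \sqrt{\frac{3161896994191}{1240446039}} = \frac{\sqrt{3922162602170231959449}}{1240446039}$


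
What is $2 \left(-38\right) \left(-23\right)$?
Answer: $1748$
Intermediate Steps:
$2 \left(-38\right) \left(-23\right) = \left(-76\right) \left(-23\right) = 1748$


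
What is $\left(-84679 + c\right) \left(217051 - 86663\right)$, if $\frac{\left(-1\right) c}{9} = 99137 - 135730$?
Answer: $31900467304$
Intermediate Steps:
$c = 329337$ ($c = - 9 \left(99137 - 135730\right) = \left(-9\right) \left(-36593\right) = 329337$)
$\left(-84679 + c\right) \left(217051 - 86663\right) = \left(-84679 + 329337\right) \left(217051 - 86663\right) = 244658 \cdot 130388 = 31900467304$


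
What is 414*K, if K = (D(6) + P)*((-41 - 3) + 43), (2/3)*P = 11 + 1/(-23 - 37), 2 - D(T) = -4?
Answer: -186093/20 ≈ -9304.7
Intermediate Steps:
D(T) = 6 (D(T) = 2 - 1*(-4) = 2 + 4 = 6)
P = 659/40 (P = 3*(11 + 1/(-23 - 37))/2 = 3*(11 + 1/(-60))/2 = 3*(11 - 1/60)/2 = (3/2)*(659/60) = 659/40 ≈ 16.475)
K = -899/40 (K = (6 + 659/40)*((-41 - 3) + 43) = 899*(-44 + 43)/40 = (899/40)*(-1) = -899/40 ≈ -22.475)
414*K = 414*(-899/40) = -186093/20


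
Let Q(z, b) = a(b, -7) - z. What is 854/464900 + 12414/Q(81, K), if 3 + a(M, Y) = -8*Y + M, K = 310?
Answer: 480959119/10925150 ≈ 44.023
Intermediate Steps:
a(M, Y) = -3 + M - 8*Y (a(M, Y) = -3 + (-8*Y + M) = -3 + (M - 8*Y) = -3 + M - 8*Y)
Q(z, b) = 53 + b - z (Q(z, b) = (-3 + b - 8*(-7)) - z = (-3 + b + 56) - z = (53 + b) - z = 53 + b - z)
854/464900 + 12414/Q(81, K) = 854/464900 + 12414/(53 + 310 - 1*81) = 854*(1/464900) + 12414/(53 + 310 - 81) = 427/232450 + 12414/282 = 427/232450 + 12414*(1/282) = 427/232450 + 2069/47 = 480959119/10925150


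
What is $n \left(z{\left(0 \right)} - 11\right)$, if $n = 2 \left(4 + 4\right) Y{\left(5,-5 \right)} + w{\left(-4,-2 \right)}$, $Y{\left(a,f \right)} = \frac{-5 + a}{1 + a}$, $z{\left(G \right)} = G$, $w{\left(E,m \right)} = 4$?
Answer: $-44$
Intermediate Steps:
$Y{\left(a,f \right)} = \frac{-5 + a}{1 + a}$
$n = 4$ ($n = 2 \left(4 + 4\right) \frac{-5 + 5}{1 + 5} + 4 = 2 \cdot 8 \cdot \frac{1}{6} \cdot 0 + 4 = 16 \cdot \frac{1}{6} \cdot 0 + 4 = 16 \cdot 0 + 4 = 0 + 4 = 4$)
$n \left(z{\left(0 \right)} - 11\right) = 4 \left(0 - 11\right) = 4 \left(-11\right) = -44$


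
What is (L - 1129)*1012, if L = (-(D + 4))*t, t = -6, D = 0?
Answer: -1118260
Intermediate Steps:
L = 24 (L = -(0 + 4)*(-6) = -1*4*(-6) = -4*(-6) = 24)
(L - 1129)*1012 = (24 - 1129)*1012 = -1105*1012 = -1118260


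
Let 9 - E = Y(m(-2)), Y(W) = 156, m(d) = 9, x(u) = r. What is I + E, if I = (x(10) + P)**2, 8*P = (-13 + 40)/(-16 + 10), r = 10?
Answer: -14831/256 ≈ -57.934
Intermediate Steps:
x(u) = 10
P = -9/16 (P = ((-13 + 40)/(-16 + 10))/8 = (27/(-6))/8 = (27*(-1/6))/8 = (1/8)*(-9/2) = -9/16 ≈ -0.56250)
I = 22801/256 (I = (10 - 9/16)**2 = (151/16)**2 = 22801/256 ≈ 89.066)
E = -147 (E = 9 - 1*156 = 9 - 156 = -147)
I + E = 22801/256 - 147 = -14831/256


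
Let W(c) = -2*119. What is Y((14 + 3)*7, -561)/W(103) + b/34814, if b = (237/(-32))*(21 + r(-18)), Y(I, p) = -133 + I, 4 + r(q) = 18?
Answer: 973033/18938816 ≈ 0.051378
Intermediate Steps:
r(q) = 14 (r(q) = -4 + 18 = 14)
W(c) = -238
b = -8295/32 (b = (237/(-32))*(21 + 14) = (237*(-1/32))*35 = -237/32*35 = -8295/32 ≈ -259.22)
Y((14 + 3)*7, -561)/W(103) + b/34814 = (-133 + (14 + 3)*7)/(-238) - 8295/32/34814 = (-133 + 17*7)*(-1/238) - 8295/32*1/34814 = (-133 + 119)*(-1/238) - 8295/1114048 = -14*(-1/238) - 8295/1114048 = 1/17 - 8295/1114048 = 973033/18938816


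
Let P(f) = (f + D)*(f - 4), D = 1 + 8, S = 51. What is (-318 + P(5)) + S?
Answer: -253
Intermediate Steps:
D = 9
P(f) = (-4 + f)*(9 + f) (P(f) = (f + 9)*(f - 4) = (9 + f)*(-4 + f) = (-4 + f)*(9 + f))
(-318 + P(5)) + S = (-318 + (-36 + 5² + 5*5)) + 51 = (-318 + (-36 + 25 + 25)) + 51 = (-318 + 14) + 51 = -304 + 51 = -253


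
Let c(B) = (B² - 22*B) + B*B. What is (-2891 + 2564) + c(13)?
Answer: -275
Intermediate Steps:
c(B) = -22*B + 2*B² (c(B) = (B² - 22*B) + B² = -22*B + 2*B²)
(-2891 + 2564) + c(13) = (-2891 + 2564) + 2*13*(-11 + 13) = -327 + 2*13*2 = -327 + 52 = -275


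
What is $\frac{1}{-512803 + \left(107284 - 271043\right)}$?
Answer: $- \frac{1}{676562} \approx -1.4781 \cdot 10^{-6}$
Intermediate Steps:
$\frac{1}{-512803 + \left(107284 - 271043\right)} = \frac{1}{-512803 - 163759} = \frac{1}{-676562} = - \frac{1}{676562}$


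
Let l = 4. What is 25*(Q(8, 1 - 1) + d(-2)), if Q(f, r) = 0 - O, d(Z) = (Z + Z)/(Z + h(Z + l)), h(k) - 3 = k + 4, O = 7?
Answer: -1325/7 ≈ -189.29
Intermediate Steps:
h(k) = 7 + k (h(k) = 3 + (k + 4) = 3 + (4 + k) = 7 + k)
d(Z) = 2*Z/(11 + 2*Z) (d(Z) = (Z + Z)/(Z + (7 + (Z + 4))) = (2*Z)/(Z + (7 + (4 + Z))) = (2*Z)/(Z + (11 + Z)) = (2*Z)/(11 + 2*Z) = 2*Z/(11 + 2*Z))
Q(f, r) = -7 (Q(f, r) = 0 - 1*7 = 0 - 7 = -7)
25*(Q(8, 1 - 1) + d(-2)) = 25*(-7 + 2*(-2)/(11 + 2*(-2))) = 25*(-7 + 2*(-2)/(11 - 4)) = 25*(-7 + 2*(-2)/7) = 25*(-7 + 2*(-2)*(1/7)) = 25*(-7 - 4/7) = 25*(-53/7) = -1325/7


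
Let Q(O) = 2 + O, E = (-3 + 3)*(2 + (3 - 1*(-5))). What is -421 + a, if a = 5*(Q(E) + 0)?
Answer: -411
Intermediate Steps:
E = 0 (E = 0*(2 + (3 + 5)) = 0*(2 + 8) = 0*10 = 0)
a = 10 (a = 5*((2 + 0) + 0) = 5*(2 + 0) = 5*2 = 10)
-421 + a = -421 + 10 = -411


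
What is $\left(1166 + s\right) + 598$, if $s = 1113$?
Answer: $2877$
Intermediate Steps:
$\left(1166 + s\right) + 598 = \left(1166 + 1113\right) + 598 = 2279 + 598 = 2877$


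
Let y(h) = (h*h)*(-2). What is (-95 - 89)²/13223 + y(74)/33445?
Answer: 987495624/442243235 ≈ 2.2329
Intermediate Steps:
y(h) = -2*h² (y(h) = h²*(-2) = -2*h²)
(-95 - 89)²/13223 + y(74)/33445 = (-95 - 89)²/13223 - 2*74²/33445 = (-184)²*(1/13223) - 2*5476*(1/33445) = 33856*(1/13223) - 10952*1/33445 = 33856/13223 - 10952/33445 = 987495624/442243235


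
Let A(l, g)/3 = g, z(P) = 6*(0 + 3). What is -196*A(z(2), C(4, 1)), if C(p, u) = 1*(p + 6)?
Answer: -5880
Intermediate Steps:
C(p, u) = 6 + p (C(p, u) = 1*(6 + p) = 6 + p)
z(P) = 18 (z(P) = 6*3 = 18)
A(l, g) = 3*g
-196*A(z(2), C(4, 1)) = -588*(6 + 4) = -588*10 = -196*30 = -5880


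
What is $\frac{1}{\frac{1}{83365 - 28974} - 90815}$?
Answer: $- \frac{54391}{4939518664} \approx -1.1011 \cdot 10^{-5}$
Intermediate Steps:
$\frac{1}{\frac{1}{83365 - 28974} - 90815} = \frac{1}{\frac{1}{54391} - 90815} = \frac{1}{- \frac{4939518664}{54391}} = - \frac{54391}{4939518664}$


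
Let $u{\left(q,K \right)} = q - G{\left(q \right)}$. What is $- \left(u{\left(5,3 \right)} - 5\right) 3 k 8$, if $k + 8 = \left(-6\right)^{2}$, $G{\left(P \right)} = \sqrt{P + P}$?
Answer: $672 \sqrt{10} \approx 2125.1$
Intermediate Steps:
$G{\left(P \right)} = \sqrt{2} \sqrt{P}$ ($G{\left(P \right)} = \sqrt{2 P} = \sqrt{2} \sqrt{P}$)
$k = 28$ ($k = -8 + \left(-6\right)^{2} = -8 + 36 = 28$)
$u{\left(q,K \right)} = q - \sqrt{2} \sqrt{q}$
$- \left(u{\left(5,3 \right)} - 5\right) 3 k 8 = - \left(\left(5 - \sqrt{2} \sqrt{5}\right) - 5\right) 3 \cdot 28 \cdot 8 = - \left(\left(5 - \sqrt{10}\right) - 5\right) 3 \cdot 28 \cdot 8 = - - \sqrt{10} \cdot 3 \cdot 28 \cdot 8 = - - 3 \sqrt{10} \cdot 28 \cdot 8 = - - 84 \sqrt{10} \cdot 8 = - \left(-672\right) \sqrt{10} = 672 \sqrt{10}$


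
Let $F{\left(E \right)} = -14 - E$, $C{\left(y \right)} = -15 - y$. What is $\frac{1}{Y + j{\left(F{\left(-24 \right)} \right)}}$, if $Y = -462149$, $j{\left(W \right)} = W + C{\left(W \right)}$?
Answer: $- \frac{1}{462164} \approx -2.1637 \cdot 10^{-6}$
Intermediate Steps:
$j{\left(W \right)} = -15$ ($j{\left(W \right)} = W - \left(15 + W\right) = -15$)
$\frac{1}{Y + j{\left(F{\left(-24 \right)} \right)}} = \frac{1}{-462149 - 15} = \frac{1}{-462164} = - \frac{1}{462164}$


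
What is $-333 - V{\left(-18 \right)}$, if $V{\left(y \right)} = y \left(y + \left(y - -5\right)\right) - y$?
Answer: $-909$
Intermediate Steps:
$V{\left(y \right)} = - y + y \left(5 + 2 y\right)$ ($V{\left(y \right)} = y \left(y + \left(y + 5\right)\right) - y = y \left(y + \left(5 + y\right)\right) - y = y \left(5 + 2 y\right) - y = - y + y \left(5 + 2 y\right)$)
$-333 - V{\left(-18 \right)} = -333 - 2 \left(-18\right) \left(2 - 18\right) = -333 - 2 \left(-18\right) \left(-16\right) = -333 - 576 = -909$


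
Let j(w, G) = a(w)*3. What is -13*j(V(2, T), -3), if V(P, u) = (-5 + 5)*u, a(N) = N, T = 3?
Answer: 0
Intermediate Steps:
V(P, u) = 0 (V(P, u) = 0*u = 0)
j(w, G) = 3*w (j(w, G) = w*3 = 3*w)
-13*j(V(2, T), -3) = -39*0 = -13*0 = 0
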